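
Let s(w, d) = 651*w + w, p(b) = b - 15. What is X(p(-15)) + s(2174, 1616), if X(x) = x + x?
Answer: 1417388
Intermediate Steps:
p(b) = -15 + b
s(w, d) = 652*w
X(x) = 2*x
X(p(-15)) + s(2174, 1616) = 2*(-15 - 15) + 652*2174 = 2*(-30) + 1417448 = -60 + 1417448 = 1417388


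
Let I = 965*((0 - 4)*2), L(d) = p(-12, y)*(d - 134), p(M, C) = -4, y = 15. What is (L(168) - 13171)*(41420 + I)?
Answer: -448445900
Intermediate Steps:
L(d) = 536 - 4*d (L(d) = -4*(d - 134) = -4*(-134 + d) = 536 - 4*d)
I = -7720 (I = 965*(-4*2) = 965*(-8) = -7720)
(L(168) - 13171)*(41420 + I) = ((536 - 4*168) - 13171)*(41420 - 7720) = ((536 - 672) - 13171)*33700 = (-136 - 13171)*33700 = -13307*33700 = -448445900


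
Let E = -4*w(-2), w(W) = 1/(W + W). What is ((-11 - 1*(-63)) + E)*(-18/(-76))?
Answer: 477/38 ≈ 12.553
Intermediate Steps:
w(W) = 1/(2*W)
E = 1 (E = -2/(-2) = -2*(-1)/2 = -4*(-¼) = 1)
((-11 - 1*(-63)) + E)*(-18/(-76)) = ((-11 - 1*(-63)) + 1)*(-18/(-76)) = ((-11 + 63) + 1)*(-18*(-1/76)) = (52 + 1)*(9/38) = 53*(9/38) = 477/38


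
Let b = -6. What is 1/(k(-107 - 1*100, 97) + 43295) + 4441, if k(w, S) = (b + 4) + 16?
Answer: 192335270/43309 ≈ 4441.0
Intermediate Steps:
k(w, S) = 14 (k(w, S) = (-6 + 4) + 16 = -2 + 16 = 14)
1/(k(-107 - 1*100, 97) + 43295) + 4441 = 1/(14 + 43295) + 4441 = 1/43309 + 4441 = 192335270/43309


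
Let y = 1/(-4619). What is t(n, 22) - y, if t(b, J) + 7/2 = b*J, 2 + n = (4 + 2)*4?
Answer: 4438861/9238 ≈ 480.50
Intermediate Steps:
n = 22 (n = -2 + (4 + 2)*4 = -2 + 6*4 = -2 + 24 = 22)
y = -1/4619 ≈ -0.00021650
t(b, J) = -7/2 + J*b (t(b, J) = -7/2 + b*J = -7/2 + J*b)
t(n, 22) - y = (-7/2 + 22*22) - 1*(-1/4619) = (-7/2 + 484) + 1/4619 = 961/2 + 1/4619 = 4438861/9238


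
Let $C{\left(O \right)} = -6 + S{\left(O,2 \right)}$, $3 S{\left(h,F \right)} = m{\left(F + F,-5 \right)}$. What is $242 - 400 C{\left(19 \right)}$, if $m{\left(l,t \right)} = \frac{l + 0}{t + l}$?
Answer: $\frac{9526}{3} \approx 3175.3$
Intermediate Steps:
$m{\left(l,t \right)} = \frac{l}{l + t}$
$S{\left(h,F \right)} = \frac{2 F}{3 \left(-5 + 2 F\right)}$ ($S{\left(h,F \right)} = \frac{\left(F + F\right) \frac{1}{\left(F + F\right) - 5}}{3} = \frac{2 F \frac{1}{2 F - 5}}{3} = \frac{2 F \frac{1}{-5 + 2 F}}{3} = \frac{2 F}{3 \left(-5 + 2 F\right)}$)
$C{\left(O \right)} = - \frac{22}{3}$ ($C{\left(O \right)} = -6 + \frac{2}{3} \cdot 2 \frac{1}{-5 + 2 \cdot 2} = -6 + \frac{2}{3} \cdot 2 \frac{1}{-5 + 4} = -6 + \frac{2}{3} \cdot 2 \frac{1}{-1} = -6 + \frac{2}{3} \cdot 2 \left(-1\right) = -6 - \frac{4}{3} = - \frac{22}{3}$)
$242 - 400 C{\left(19 \right)} = 242 - - \frac{8800}{3} = 242 + \frac{8800}{3} = \frac{9526}{3}$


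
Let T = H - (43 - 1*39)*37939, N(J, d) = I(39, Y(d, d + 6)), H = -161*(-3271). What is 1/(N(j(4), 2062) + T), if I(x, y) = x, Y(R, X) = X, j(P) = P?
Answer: 1/374914 ≈ 2.6673e-6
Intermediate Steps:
H = 526631
N(J, d) = 39
T = 374875 (T = 526631 - (43 - 1*39)*37939 = 526631 - (43 - 39)*37939 = 526631 - 4*37939 = 526631 - 1*151756 = 526631 - 151756 = 374875)
1/(N(j(4), 2062) + T) = 1/(39 + 374875) = 1/374914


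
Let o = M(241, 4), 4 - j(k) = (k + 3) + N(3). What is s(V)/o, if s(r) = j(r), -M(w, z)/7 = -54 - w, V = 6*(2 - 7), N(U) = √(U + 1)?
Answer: 29/2065 ≈ 0.014044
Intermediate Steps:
N(U) = √(1 + U)
j(k) = -1 - k (j(k) = 4 - ((k + 3) + √(1 + 3)) = 4 - ((3 + k) + √4) = 4 - ((3 + k) + 2) = 4 - (5 + k) = 4 + (-5 - k) = -1 - k)
V = -30 (V = 6*(-5) = -30)
M(w, z) = 378 + 7*w (M(w, z) = -7*(-54 - w) = 378 + 7*w)
s(r) = -1 - r
o = 2065 (o = 378 + 7*241 = 378 + 1687 = 2065)
s(V)/o = (-1 - 1*(-30))/2065 = (-1 + 30)*(1/2065) = 29*(1/2065) = 29/2065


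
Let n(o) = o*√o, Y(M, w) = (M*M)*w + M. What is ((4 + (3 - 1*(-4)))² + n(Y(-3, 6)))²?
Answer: 147292 + 12342*√51 ≈ 2.3543e+5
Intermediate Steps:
Y(M, w) = M + w*M² (Y(M, w) = M²*w + M = w*M² + M = M + w*M²)
n(o) = o^(3/2)
((4 + (3 - 1*(-4)))² + n(Y(-3, 6)))² = ((4 + (3 - 1*(-4)))² + (-3*(1 - 3*6))^(3/2))² = ((4 + (3 + 4))² + (-3*(1 - 18))^(3/2))² = ((4 + 7)² + (-3*(-17))^(3/2))² = (11² + 51^(3/2))² = (121 + 51*√51)²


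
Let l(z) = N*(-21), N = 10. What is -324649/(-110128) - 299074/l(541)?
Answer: 16502298881/11563440 ≈ 1427.1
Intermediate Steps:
l(z) = -210 (l(z) = 10*(-21) = -210)
-324649/(-110128) - 299074/l(541) = -324649/(-110128) - 299074/(-210) = -324649*(-1/110128) - 299074*(-1/210) = 324649/110128 + 149537/105 = 16502298881/11563440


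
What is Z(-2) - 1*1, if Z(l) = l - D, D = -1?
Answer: -2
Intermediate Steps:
Z(l) = 1 + l (Z(l) = l - 1*(-1) = l + 1 = 1 + l)
Z(-2) - 1*1 = (1 - 2) - 1*1 = -1 - 1 = -2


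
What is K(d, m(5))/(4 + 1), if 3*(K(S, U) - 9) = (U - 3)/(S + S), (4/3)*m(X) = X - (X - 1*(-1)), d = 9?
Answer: 643/360 ≈ 1.7861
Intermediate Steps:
m(X) = -¾ (m(X) = 3*(X - (X - 1*(-1)))/4 = 3*(X - (X + 1))/4 = 3*(X - (1 + X))/4 = 3*(X + (-1 - X))/4 = (¾)*(-1) = -¾)
K(S, U) = 9 + (-3 + U)/(6*S) (K(S, U) = 9 + ((U - 3)/(S + S))/3 = 9 + ((-3 + U)/((2*S)))/3 = 9 + ((-3 + U)*(1/(2*S)))/3 = 9 + ((-3 + U)/(2*S))/3 = 9 + (-3 + U)/(6*S))
K(d, m(5))/(4 + 1) = ((⅙)*(-3 - ¾ + 54*9)/9)/(4 + 1) = ((⅙)*(⅑)*(-3 - ¾ + 486))/5 = ((⅙)*(⅑)*(1929/4))*(⅕) = (643/72)*(⅕) = 643/360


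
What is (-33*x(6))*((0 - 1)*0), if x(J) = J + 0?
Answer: 0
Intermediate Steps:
x(J) = J
(-33*x(6))*((0 - 1)*0) = (-33*6)*((0 - 1)*0) = -(-198)*0 = -198*0 = 0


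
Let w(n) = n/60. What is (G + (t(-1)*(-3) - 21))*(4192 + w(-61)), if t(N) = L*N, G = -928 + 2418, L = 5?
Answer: 93291289/15 ≈ 6.2194e+6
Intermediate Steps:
G = 1490
t(N) = 5*N
w(n) = n/60 (w(n) = n*(1/60) = n/60)
(G + (t(-1)*(-3) - 21))*(4192 + w(-61)) = (1490 + ((5*(-1))*(-3) - 21))*(4192 + (1/60)*(-61)) = (1490 + (-5*(-3) - 21))*(4192 - 61/60) = (1490 + (15 - 21))*(251459/60) = (1490 - 6)*(251459/60) = 1484*(251459/60) = 93291289/15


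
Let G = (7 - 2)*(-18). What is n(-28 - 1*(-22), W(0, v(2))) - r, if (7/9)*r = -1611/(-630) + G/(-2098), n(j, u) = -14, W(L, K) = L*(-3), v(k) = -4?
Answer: -8914429/514010 ≈ -17.343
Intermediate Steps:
W(L, K) = -3*L
G = -90 (G = 5*(-18) = -90)
r = 1718289/514010 (r = 9*(-1611/(-630) - 90/(-2098))/7 = 9*(-1611*(-1/630) - 90*(-1/2098))/7 = 9*(179/70 + 45/1049)/7 = (9/7)*(190921/73430) = 1718289/514010 ≈ 3.3429)
n(-28 - 1*(-22), W(0, v(2))) - r = -14 - 1*1718289/514010 = -14 - 1718289/514010 = -8914429/514010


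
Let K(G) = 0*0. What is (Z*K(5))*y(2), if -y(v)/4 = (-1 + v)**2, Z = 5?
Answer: 0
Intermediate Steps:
K(G) = 0
y(v) = -4*(-1 + v)**2
(Z*K(5))*y(2) = (5*0)*(-4*(-1 + 2)**2) = 0*(-4*1**2) = 0*(-4*1) = 0*(-4) = 0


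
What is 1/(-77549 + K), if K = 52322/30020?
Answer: -15010/1163984329 ≈ -1.2895e-5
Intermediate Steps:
K = 26161/15010 (K = 52322*(1/30020) = 26161/15010 ≈ 1.7429)
1/(-77549 + K) = 1/(-77549 + 26161/15010) = 1/(-1163984329/15010) = -15010/1163984329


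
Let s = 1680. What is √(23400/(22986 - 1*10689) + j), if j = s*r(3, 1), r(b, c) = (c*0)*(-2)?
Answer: 10*√319722/4099 ≈ 1.3795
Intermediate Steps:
r(b, c) = 0 (r(b, c) = 0*(-2) = 0)
j = 0 (j = 1680*0 = 0)
√(23400/(22986 - 1*10689) + j) = √(23400/(22986 - 1*10689) + 0) = √(23400/(22986 - 10689) + 0) = √(23400/12297 + 0) = √(23400*(1/12297) + 0) = √(7800/4099 + 0) = √(7800/4099) = 10*√319722/4099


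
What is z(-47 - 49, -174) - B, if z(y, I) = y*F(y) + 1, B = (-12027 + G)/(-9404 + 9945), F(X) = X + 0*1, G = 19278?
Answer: 4979146/541 ≈ 9203.6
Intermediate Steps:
F(X) = X (F(X) = X + 0 = X)
B = 7251/541 (B = (-12027 + 19278)/(-9404 + 9945) = 7251/541 ≈ 13.403)
z(y, I) = 1 + y² (z(y, I) = y*y + 1 = y² + 1 = 1 + y²)
z(-47 - 49, -174) - B = (1 + (-47 - 49)²) - 1*7251/541 = (1 + (-96)²) - 7251/541 = (1 + 9216) - 7251/541 = 9217 - 7251/541 = 4979146/541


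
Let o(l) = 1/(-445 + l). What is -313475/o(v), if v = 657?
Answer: -66456700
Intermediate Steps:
-313475/o(v) = -313475/(1/(-445 + 657)) = -313475/(1/212) = -313475/1/212 = -313475*212 = -66456700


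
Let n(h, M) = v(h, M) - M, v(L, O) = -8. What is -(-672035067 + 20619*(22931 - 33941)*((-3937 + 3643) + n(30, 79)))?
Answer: -85820752323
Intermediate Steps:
n(h, M) = -8 - M
-(-672035067 + 20619*(22931 - 33941)*((-3937 + 3643) + n(30, 79))) = -(-672035067 + 20619*(22931 - 33941)*((-3937 + 3643) + (-8 - 1*79))) = -(-672035067 - 227015190*(-294 + (-8 - 79))) = -(-672035067 - 227015190*(-294 - 87)) = -20619/(1/(-11010*(-381) - 32593)) = -20619/(1/(4194810 - 32593)) = -20619/(1/4162217) = -20619/1/4162217 = -20619*4162217 = -85820752323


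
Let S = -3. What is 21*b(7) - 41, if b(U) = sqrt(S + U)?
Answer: 1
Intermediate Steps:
b(U) = sqrt(-3 + U)
21*b(7) - 41 = 21*sqrt(-3 + 7) - 41 = 21*sqrt(4) - 41 = 21*2 - 41 = 42 - 41 = 1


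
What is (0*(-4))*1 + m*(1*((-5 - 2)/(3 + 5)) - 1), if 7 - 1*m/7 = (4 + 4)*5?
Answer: 3465/8 ≈ 433.13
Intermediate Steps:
m = -231 (m = 49 - 7*(4 + 4)*5 = 49 - 56*5 = 49 - 7*40 = 49 - 280 = -231)
(0*(-4))*1 + m*(1*((-5 - 2)/(3 + 5)) - 1) = (0*(-4))*1 - 231*(1*((-5 - 2)/(3 + 5)) - 1) = 0*1 - 231*(1*(-7/8) - 1) = 0 - 231*(1*(-7*⅛) - 1) = 0 - 231*(1*(-7/8) - 1) = 0 - 231*(-7/8 - 1) = 0 - 231*(-15/8) = 0 + 3465/8 = 3465/8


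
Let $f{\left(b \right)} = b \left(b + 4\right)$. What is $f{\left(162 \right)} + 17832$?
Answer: $44724$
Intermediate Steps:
$f{\left(b \right)} = b \left(4 + b\right)$
$f{\left(162 \right)} + 17832 = 162 \left(4 + 162\right) + 17832 = 162 \cdot 166 + 17832 = 26892 + 17832 = 44724$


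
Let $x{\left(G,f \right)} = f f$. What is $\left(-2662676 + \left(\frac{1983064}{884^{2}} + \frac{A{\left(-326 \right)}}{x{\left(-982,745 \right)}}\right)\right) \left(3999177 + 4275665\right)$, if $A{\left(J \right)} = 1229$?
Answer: $- \frac{597275516454649402781287}{27107976025} \approx -2.2033 \cdot 10^{13}$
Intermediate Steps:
$x{\left(G,f \right)} = f^{2}$
$\left(-2662676 + \left(\frac{1983064}{884^{2}} + \frac{A{\left(-326 \right)}}{x{\left(-982,745 \right)}}\right)\right) \left(3999177 + 4275665\right) = \left(-2662676 + \left(\frac{1983064}{884^{2}} + \frac{1229}{745^{2}}\right)\right) \left(3999177 + 4275665\right) = \left(-2662676 + \left(\frac{1983064}{781456} + \frac{1229}{555025}\right)\right) 8274842 = \left(-2662676 + \left(1983064 \cdot \frac{1}{781456} + 1229 \cdot \frac{1}{555025}\right)\right) 8274842 = \left(-2662676 + \left(\frac{247883}{97682} + \frac{1229}{555025}\right)\right) 8274842 = \left(-2662676 + \frac{137701313253}{54215952050}\right) 8274842 = \left(- \frac{144359376639372547}{54215952050}\right) 8274842 = - \frac{597275516454649402781287}{27107976025}$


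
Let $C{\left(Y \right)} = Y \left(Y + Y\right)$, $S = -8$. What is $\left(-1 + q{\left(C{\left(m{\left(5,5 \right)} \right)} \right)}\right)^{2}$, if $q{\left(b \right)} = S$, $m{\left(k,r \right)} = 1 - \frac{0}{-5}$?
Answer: $81$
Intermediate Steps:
$m{\left(k,r \right)} = 1$ ($m{\left(k,r \right)} = 1 - 0 \left(- \frac{1}{5}\right) = 1 - 0 = 1 + 0 = 1$)
$C{\left(Y \right)} = 2 Y^{2}$ ($C{\left(Y \right)} = Y 2 Y = 2 Y^{2}$)
$q{\left(b \right)} = -8$
$\left(-1 + q{\left(C{\left(m{\left(5,5 \right)} \right)} \right)}\right)^{2} = \left(-1 - 8\right)^{2} = \left(-9\right)^{2} = 81$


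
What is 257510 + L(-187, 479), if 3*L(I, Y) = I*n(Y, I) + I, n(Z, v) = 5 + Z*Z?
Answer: -42134059/3 ≈ -1.4045e+7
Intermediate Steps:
n(Z, v) = 5 + Z²
L(I, Y) = I/3 + I*(5 + Y²)/3 (L(I, Y) = (I*(5 + Y²) + I)/3 = (I + I*(5 + Y²))/3 = I/3 + I*(5 + Y²)/3)
257510 + L(-187, 479) = 257510 + (⅓)*(-187)*(6 + 479²) = 257510 + (⅓)*(-187)*(6 + 229441) = 257510 + (⅓)*(-187)*229447 = 257510 - 42906589/3 = -42134059/3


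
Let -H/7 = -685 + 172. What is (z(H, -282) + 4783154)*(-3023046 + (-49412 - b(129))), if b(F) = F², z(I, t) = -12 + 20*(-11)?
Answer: -14774919567278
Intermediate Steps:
H = 3591 (H = -7*(-685 + 172) = -7*(-513) = 3591)
z(I, t) = -232 (z(I, t) = -12 - 220 = -232)
(z(H, -282) + 4783154)*(-3023046 + (-49412 - b(129))) = (-232 + 4783154)*(-3023046 + (-49412 - 1*129²)) = 4782922*(-3023046 + (-49412 - 1*16641)) = 4782922*(-3023046 + (-49412 - 16641)) = 4782922*(-3023046 - 66053) = 4782922*(-3089099) = -14774919567278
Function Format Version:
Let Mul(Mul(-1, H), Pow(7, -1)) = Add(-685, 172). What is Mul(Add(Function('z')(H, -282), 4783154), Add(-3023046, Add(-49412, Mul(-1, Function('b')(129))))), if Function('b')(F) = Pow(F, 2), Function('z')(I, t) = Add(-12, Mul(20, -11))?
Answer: -14774919567278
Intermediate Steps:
H = 3591 (H = Mul(-7, Add(-685, 172)) = Mul(-7, -513) = 3591)
Function('z')(I, t) = -232 (Function('z')(I, t) = Add(-12, -220) = -232)
Mul(Add(Function('z')(H, -282), 4783154), Add(-3023046, Add(-49412, Mul(-1, Function('b')(129))))) = Mul(Add(-232, 4783154), Add(-3023046, Add(-49412, Mul(-1, Pow(129, 2))))) = Mul(4782922, Add(-3023046, Add(-49412, Mul(-1, 16641)))) = Mul(4782922, Add(-3023046, Add(-49412, -16641))) = Mul(4782922, Add(-3023046, -66053)) = Mul(4782922, -3089099) = -14774919567278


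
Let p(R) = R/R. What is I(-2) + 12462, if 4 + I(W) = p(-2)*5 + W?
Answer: 12461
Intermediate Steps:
p(R) = 1
I(W) = 1 + W (I(W) = -4 + (1*5 + W) = -4 + (5 + W) = 1 + W)
I(-2) + 12462 = (1 - 2) + 12462 = -1 + 12462 = 12461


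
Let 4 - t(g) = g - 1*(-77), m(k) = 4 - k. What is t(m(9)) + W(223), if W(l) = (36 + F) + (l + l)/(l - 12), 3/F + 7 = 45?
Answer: -238995/8018 ≈ -29.807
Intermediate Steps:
F = 3/38 (F = 3/(-7 + 45) = 3/38 ≈ 0.078947)
t(g) = -73 - g (t(g) = 4 - (g - 1*(-77)) = 4 - (g + 77) = 4 - (77 + g) = 4 + (-77 - g) = -73 - g)
W(l) = 1371/38 + 2*l/(-12 + l) (W(l) = (36 + 3/38) + (l + l)/(l - 12) = 1371/38 + (2*l)/(-12 + l) = 1371/38 + 2*l/(-12 + l))
t(m(9)) + W(223) = (-73 - (4 - 1*9)) + (-16452 + 1447*223)/(38*(-12 + 223)) = (-73 - (4 - 9)) + (1/38)*(-16452 + 322681)/211 = (-73 - 1*(-5)) + (1/38)*(1/211)*306229 = (-73 + 5) + 306229/8018 = -68 + 306229/8018 = -238995/8018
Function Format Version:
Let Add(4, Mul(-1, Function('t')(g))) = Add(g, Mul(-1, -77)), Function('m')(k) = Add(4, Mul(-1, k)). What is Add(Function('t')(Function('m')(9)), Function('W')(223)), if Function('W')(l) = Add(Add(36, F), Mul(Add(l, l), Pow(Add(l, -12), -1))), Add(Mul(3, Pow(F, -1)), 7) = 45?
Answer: Rational(-238995, 8018) ≈ -29.807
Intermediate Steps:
F = Rational(3, 38) (F = Mul(3, Pow(Add(-7, 45), -1)) = Mul(3, Pow(38, -1)) = Mul(3, Rational(1, 38)) = Rational(3, 38) ≈ 0.078947)
Function('t')(g) = Add(-73, Mul(-1, g)) (Function('t')(g) = Add(4, Mul(-1, Add(g, Mul(-1, -77)))) = Add(4, Mul(-1, Add(g, 77))) = Add(4, Mul(-1, Add(77, g))) = Add(4, Add(-77, Mul(-1, g))) = Add(-73, Mul(-1, g)))
Function('W')(l) = Add(Rational(1371, 38), Mul(2, l, Pow(Add(-12, l), -1))) (Function('W')(l) = Add(Add(36, Rational(3, 38)), Mul(Add(l, l), Pow(Add(l, -12), -1))) = Add(Rational(1371, 38), Mul(Mul(2, l), Pow(Add(-12, l), -1))) = Add(Rational(1371, 38), Mul(2, l, Pow(Add(-12, l), -1))))
Add(Function('t')(Function('m')(9)), Function('W')(223)) = Add(Add(-73, Mul(-1, Add(4, Mul(-1, 9)))), Mul(Rational(1, 38), Pow(Add(-12, 223), -1), Add(-16452, Mul(1447, 223)))) = Add(Add(-73, Mul(-1, Add(4, -9))), Mul(Rational(1, 38), Pow(211, -1), Add(-16452, 322681))) = Add(Add(-73, Mul(-1, -5)), Mul(Rational(1, 38), Rational(1, 211), 306229)) = Add(Add(-73, 5), Rational(306229, 8018)) = Add(-68, Rational(306229, 8018)) = Rational(-238995, 8018)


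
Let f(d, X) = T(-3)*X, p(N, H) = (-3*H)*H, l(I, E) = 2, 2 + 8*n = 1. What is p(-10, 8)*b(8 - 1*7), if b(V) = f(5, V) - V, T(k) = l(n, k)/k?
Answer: 320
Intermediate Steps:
n = -⅛ (n = -¼ + (⅛)*1 = -¼ + ⅛ = -⅛ ≈ -0.12500)
p(N, H) = -3*H²
T(k) = 2/k
f(d, X) = -2*X/3 (f(d, X) = (2/(-3))*X = (2*(-⅓))*X = -2*X/3)
b(V) = -5*V/3 (b(V) = -2*V/3 - V = -5*V/3)
p(-10, 8)*b(8 - 1*7) = (-3*8²)*(-5*(8 - 1*7)/3) = (-3*64)*(-5*(8 - 7)/3) = -(-320) = -192*(-5/3) = 320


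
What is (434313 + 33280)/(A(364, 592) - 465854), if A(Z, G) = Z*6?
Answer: -467593/463670 ≈ -1.0085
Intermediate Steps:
A(Z, G) = 6*Z
(434313 + 33280)/(A(364, 592) - 465854) = (434313 + 33280)/(6*364 - 465854) = 467593/(2184 - 465854) = 467593/(-463670) = 467593*(-1/463670) = -467593/463670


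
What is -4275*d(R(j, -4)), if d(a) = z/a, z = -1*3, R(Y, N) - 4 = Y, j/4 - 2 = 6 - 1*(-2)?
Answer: 12825/44 ≈ 291.48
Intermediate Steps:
j = 40 (j = 8 + 4*(6 - 1*(-2)) = 8 + 4*(6 + 2) = 8 + 4*8 = 8 + 32 = 40)
R(Y, N) = 4 + Y
z = -3
d(a) = -3/a
-4275*d(R(j, -4)) = -(-12825)/(4 + 40) = -(-12825)/44 = -4275*(-3/44) = 12825/44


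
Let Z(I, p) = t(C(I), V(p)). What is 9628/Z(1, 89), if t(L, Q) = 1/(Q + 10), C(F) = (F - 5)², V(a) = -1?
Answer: 86652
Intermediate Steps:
C(F) = (-5 + F)²
t(L, Q) = 1/(10 + Q)
Z(I, p) = ⅑ (Z(I, p) = 1/(10 - 1) = 1/9 = ⅑)
9628/Z(1, 89) = 9628/(⅑) = 9628*9 = 86652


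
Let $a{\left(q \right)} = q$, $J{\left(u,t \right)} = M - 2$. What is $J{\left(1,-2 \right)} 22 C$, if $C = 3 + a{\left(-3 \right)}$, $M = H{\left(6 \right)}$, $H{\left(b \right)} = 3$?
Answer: $0$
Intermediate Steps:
$M = 3$
$J{\left(u,t \right)} = 1$ ($J{\left(u,t \right)} = 3 - 2 = 1$)
$C = 0$ ($C = 3 - 3 = 0$)
$J{\left(1,-2 \right)} 22 C = 1 \cdot 22 \cdot 0 = 1 \cdot 0 = 0$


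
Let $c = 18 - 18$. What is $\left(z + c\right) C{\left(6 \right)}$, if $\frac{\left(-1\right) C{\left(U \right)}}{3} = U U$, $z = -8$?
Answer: $864$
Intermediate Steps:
$c = 0$ ($c = 18 - 18 = 0$)
$C{\left(U \right)} = - 3 U^{2}$ ($C{\left(U \right)} = - 3 U U = - 3 U^{2}$)
$\left(z + c\right) C{\left(6 \right)} = \left(-8 + 0\right) \left(- 3 \cdot 6^{2}\right) = - 8 \left(\left(-3\right) 36\right) = \left(-8\right) \left(-108\right) = 864$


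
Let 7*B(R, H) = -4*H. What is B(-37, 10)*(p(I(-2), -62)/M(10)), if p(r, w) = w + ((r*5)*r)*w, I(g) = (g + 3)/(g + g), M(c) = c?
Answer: 93/2 ≈ 46.500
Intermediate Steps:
I(g) = (3 + g)/(2*g) (I(g) = (3 + g)/((2*g)) = (3 + g)*(1/(2*g)) = (3 + g)/(2*g))
p(r, w) = w + 5*w*r² (p(r, w) = w + ((5*r)*r)*w = w + (5*r²)*w = w + 5*w*r²)
B(R, H) = -4*H/7 (B(R, H) = (-4*H)/7 = -4*H/7)
B(-37, 10)*(p(I(-2), -62)/M(10)) = (-4/7*10)*(-62*(1 + 5*((½)*(3 - 2)/(-2))²)/10) = -40*(-62*(1 + 5*((½)*(-½)*1)²))/(7*10) = -40*(-62*(1 + 5*(-¼)²))/(7*10) = -40*(-62*(1 + 5*(1/16)))/(7*10) = -40*(-62*(1 + 5/16))/(7*10) = -40*(-62*21/16)/(7*10) = -(-465)/10 = -40/7*(-651/80) = 93/2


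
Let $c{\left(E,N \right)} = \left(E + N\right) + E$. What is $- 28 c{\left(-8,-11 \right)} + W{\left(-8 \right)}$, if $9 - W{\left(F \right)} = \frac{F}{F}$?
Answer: $764$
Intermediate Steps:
$c{\left(E,N \right)} = N + 2 E$
$W{\left(F \right)} = 8$ ($W{\left(F \right)} = 9 - \frac{F}{F} = 9 - 1 = 8$)
$- 28 c{\left(-8,-11 \right)} + W{\left(-8 \right)} = - 28 \left(-11 + 2 \left(-8\right)\right) + 8 = - 28 \left(-11 - 16\right) + 8 = \left(-28\right) \left(-27\right) + 8 = 756 + 8 = 764$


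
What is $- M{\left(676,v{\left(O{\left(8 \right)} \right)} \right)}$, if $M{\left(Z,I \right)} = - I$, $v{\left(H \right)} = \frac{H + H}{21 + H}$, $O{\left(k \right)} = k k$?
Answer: $\frac{128}{85} \approx 1.5059$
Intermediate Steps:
$O{\left(k \right)} = k^{2}$
$v{\left(H \right)} = \frac{2 H}{21 + H}$
$- M{\left(676,v{\left(O{\left(8 \right)} \right)} \right)} = - \left(-1\right) \frac{2 \cdot 8^{2}}{21 + 8^{2}} = - \left(-1\right) 2 \cdot 64 \frac{1}{21 + 64} = - \left(-1\right) 2 \cdot 64 \cdot \frac{1}{85} = - \frac{\left(-1\right) 128}{85} = \left(-1\right) \left(- \frac{128}{85}\right) = \frac{128}{85}$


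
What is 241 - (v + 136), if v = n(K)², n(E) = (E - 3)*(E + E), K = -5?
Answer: -6295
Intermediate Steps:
n(E) = 2*E*(-3 + E) (n(E) = (-3 + E)*(2*E) = 2*E*(-3 + E))
v = 6400 (v = (2*(-5)*(-3 - 5))² = (2*(-5)*(-8))² = 80² = 6400)
241 - (v + 136) = 241 - (6400 + 136) = 241 - 1*6536 = 241 - 6536 = -6295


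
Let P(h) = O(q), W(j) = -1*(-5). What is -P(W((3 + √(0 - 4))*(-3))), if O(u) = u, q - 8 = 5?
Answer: -13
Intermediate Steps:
q = 13 (q = 8 + 5 = 13)
W(j) = 5
P(h) = 13
-P(W((3 + √(0 - 4))*(-3))) = -1*13 = -13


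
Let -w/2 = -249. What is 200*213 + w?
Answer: 43098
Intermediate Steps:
w = 498 (w = -2*(-249) = 498)
200*213 + w = 200*213 + 498 = 42600 + 498 = 43098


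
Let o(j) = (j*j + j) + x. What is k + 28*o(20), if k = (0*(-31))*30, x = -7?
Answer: 11564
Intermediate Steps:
o(j) = -7 + j + j² (o(j) = (j*j + j) - 7 = (j² + j) - 7 = (j + j²) - 7 = -7 + j + j²)
k = 0 (k = 0*30 = 0)
k + 28*o(20) = 0 + 28*(-7 + 20 + 20²) = 0 + 28*(-7 + 20 + 400) = 0 + 28*413 = 0 + 11564 = 11564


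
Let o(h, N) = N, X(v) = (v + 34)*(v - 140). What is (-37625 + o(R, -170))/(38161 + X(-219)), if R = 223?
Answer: -37795/104576 ≈ -0.36141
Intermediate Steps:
X(v) = (-140 + v)*(34 + v) (X(v) = (34 + v)*(-140 + v) = (-140 + v)*(34 + v))
(-37625 + o(R, -170))/(38161 + X(-219)) = (-37625 - 170)/(38161 + (-4760 + (-219)² - 106*(-219))) = -37795/(38161 + (-4760 + 47961 + 23214)) = -37795/(38161 + 66415) = -37795/104576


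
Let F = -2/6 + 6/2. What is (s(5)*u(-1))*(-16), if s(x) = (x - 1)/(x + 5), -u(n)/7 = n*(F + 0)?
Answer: -1792/15 ≈ -119.47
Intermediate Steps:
F = 8/3 (F = -2*1/6 + 6*(1/2) = -1/3 + 3 = 8/3 ≈ 2.6667)
u(n) = -56*n/3 (u(n) = -7*n*(8/3 + 0) = -7*n*8/3 = -56*n/3)
s(x) = (-1 + x)/(5 + x)
(s(5)*u(-1))*(-16) = (((-1 + 5)/(5 + 5))*(-56/3*(-1)))*(-16) = ((4/10)*(56/3))*(-16) = (((1/10)*4)*(56/3))*(-16) = ((2/5)*(56/3))*(-16) = (112/15)*(-16) = -1792/15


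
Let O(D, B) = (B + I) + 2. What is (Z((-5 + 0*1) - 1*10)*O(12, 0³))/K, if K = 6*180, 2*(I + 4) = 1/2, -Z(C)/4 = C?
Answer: -7/72 ≈ -0.097222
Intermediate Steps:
Z(C) = -4*C
I = -15/4 (I = -4 + (1/2)/2 = -4 + (1*(½))/2 = -4 + (½)*(½) = -4 + ¼ = -15/4 ≈ -3.7500)
O(D, B) = -7/4 + B (O(D, B) = (B - 15/4) + 2 = (-15/4 + B) + 2 = -7/4 + B)
K = 1080
(Z((-5 + 0*1) - 1*10)*O(12, 0³))/K = ((-4*((-5 + 0*1) - 1*10))*(-7/4 + 0³))/1080 = ((-4*((-5 + 0) - 10))*(-7/4 + 0))*(1/1080) = (-4*(-5 - 10)*(-7/4))*(1/1080) = (-4*(-15)*(-7/4))*(1/1080) = (60*(-7/4))*(1/1080) = -105*1/1080 = -7/72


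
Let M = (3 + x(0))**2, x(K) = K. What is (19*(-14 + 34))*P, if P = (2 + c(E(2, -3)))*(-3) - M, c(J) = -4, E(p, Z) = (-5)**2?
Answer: -1140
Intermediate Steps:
E(p, Z) = 25
M = 9 (M = (3 + 0)**2 = 3**2 = 9)
P = -3 (P = (2 - 4)*(-3) - 1*9 = -2*(-3) - 9 = 6 - 9 = -3)
(19*(-14 + 34))*P = (19*(-14 + 34))*(-3) = (19*20)*(-3) = 380*(-3) = -1140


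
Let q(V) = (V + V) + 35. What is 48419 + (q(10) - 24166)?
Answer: 24308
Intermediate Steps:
q(V) = 35 + 2*V (q(V) = 2*V + 35 = 35 + 2*V)
48419 + (q(10) - 24166) = 48419 + ((35 + 2*10) - 24166) = 48419 + ((35 + 20) - 24166) = 48419 + (55 - 24166) = 48419 - 24111 = 24308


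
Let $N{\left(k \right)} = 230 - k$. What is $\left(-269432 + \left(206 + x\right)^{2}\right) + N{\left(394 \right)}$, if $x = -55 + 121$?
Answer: $-195612$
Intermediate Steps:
$x = 66$
$\left(-269432 + \left(206 + x\right)^{2}\right) + N{\left(394 \right)} = \left(-269432 + \left(206 + 66\right)^{2}\right) + \left(230 - 394\right) = \left(-269432 + 272^{2}\right) + \left(230 - 394\right) = \left(-269432 + 73984\right) - 164 = -195448 - 164 = -195612$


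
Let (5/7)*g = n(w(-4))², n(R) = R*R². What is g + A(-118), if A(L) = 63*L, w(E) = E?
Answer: -8498/5 ≈ -1699.6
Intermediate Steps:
n(R) = R³
g = 28672/5 (g = 7*((-4)³)²/5 = (7/5)*(-64)² = (7/5)*4096 = 28672/5 ≈ 5734.4)
g + A(-118) = 28672/5 + 63*(-118) = 28672/5 - 7434 = -8498/5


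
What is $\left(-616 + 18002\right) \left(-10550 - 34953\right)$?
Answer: $-791115158$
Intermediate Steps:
$\left(-616 + 18002\right) \left(-10550 - 34953\right) = 17386 \left(-45503\right) = -791115158$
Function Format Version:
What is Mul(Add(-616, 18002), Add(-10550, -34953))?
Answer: -791115158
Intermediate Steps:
Mul(Add(-616, 18002), Add(-10550, -34953)) = Mul(17386, -45503) = -791115158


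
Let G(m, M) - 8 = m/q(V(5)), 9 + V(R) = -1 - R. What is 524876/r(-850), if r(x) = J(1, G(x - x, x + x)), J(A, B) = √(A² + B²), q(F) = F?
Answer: 524876*√65/65 ≈ 65103.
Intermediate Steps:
V(R) = -10 - R (V(R) = -9 + (-1 - R) = -10 - R)
G(m, M) = 8 - m/15 (G(m, M) = 8 + m/(-10 - 1*5) = 8 + m/(-10 - 5) = 8 + m/(-15) = 8 + m*(-1/15) = 8 - m/15)
r(x) = √65 (r(x) = √(1² + (8 - (x - x)/15)²) = √(1 + (8 - 1/15*0)²) = √(1 + (8 + 0)²) = √(1 + 8²) = √(1 + 64) = √65)
524876/r(-850) = 524876/(√65) = 524876*(√65/65) = 524876*√65/65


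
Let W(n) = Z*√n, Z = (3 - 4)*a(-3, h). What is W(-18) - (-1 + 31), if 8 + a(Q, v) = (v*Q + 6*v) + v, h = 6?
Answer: -30 - 48*I*√2 ≈ -30.0 - 67.882*I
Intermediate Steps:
a(Q, v) = -8 + 7*v + Q*v (a(Q, v) = -8 + ((v*Q + 6*v) + v) = -8 + ((Q*v + 6*v) + v) = -8 + ((6*v + Q*v) + v) = -8 + (7*v + Q*v) = -8 + 7*v + Q*v)
Z = -16 (Z = (3 - 4)*(-8 + 7*6 - 3*6) = -(-8 + 42 - 18) = -1*16 = -16)
W(n) = -16*√n
W(-18) - (-1 + 31) = -48*I*√2 - (-1 + 31) = -48*I*√2 - 1*30 = -48*I*√2 - 30 = -30 - 48*I*√2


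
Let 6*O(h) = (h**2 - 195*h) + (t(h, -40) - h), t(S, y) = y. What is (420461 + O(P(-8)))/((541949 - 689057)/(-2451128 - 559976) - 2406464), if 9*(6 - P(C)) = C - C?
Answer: -949094711368/5434584921861 ≈ -0.17464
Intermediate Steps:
P(C) = 6 (P(C) = 6 - (C - C)/9 = 6 - 1/9*0 = 6 + 0 = 6)
O(h) = -20/3 - 98*h/3 + h**2/6 (O(h) = ((h**2 - 195*h) + (-40 - h))/6 = (-40 + h**2 - 196*h)/6 = -20/3 - 98*h/3 + h**2/6)
(420461 + O(P(-8)))/((541949 - 689057)/(-2451128 - 559976) - 2406464) = (420461 + (-20/3 - 98/3*6 + (1/6)*6**2))/((541949 - 689057)/(-2451128 - 559976) - 2406464) = (420461 + (-20/3 - 196 + (1/6)*36))/(-147108/(-3011104) - 2406464) = (420461 + (-20/3 - 196 + 6))/(-147108*(-1/3011104) - 2406464) = (420461 - 590/3)/(36777/752776 - 2406464) = 1260793/(3*(-1811528307287/752776)) = (1260793/3)*(-752776/1811528307287) = -949094711368/5434584921861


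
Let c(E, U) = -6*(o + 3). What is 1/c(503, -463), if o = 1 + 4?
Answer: -1/48 ≈ -0.020833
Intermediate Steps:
o = 5
c(E, U) = -48 (c(E, U) = -6*(5 + 3) = -6*8 = -48)
1/c(503, -463) = 1/(-48) = -1/48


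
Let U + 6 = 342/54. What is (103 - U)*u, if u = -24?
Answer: -2464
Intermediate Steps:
U = ⅓ (U = -6 + 342/54 = -6 + 342*(1/54) = -6 + 19/3 = ⅓ ≈ 0.33333)
(103 - U)*u = (103 - 1*⅓)*(-24) = (103 - ⅓)*(-24) = (308/3)*(-24) = -2464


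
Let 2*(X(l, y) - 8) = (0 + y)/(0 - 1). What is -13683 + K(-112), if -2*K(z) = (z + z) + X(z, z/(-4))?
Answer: -13568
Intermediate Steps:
X(l, y) = 8 - y/2 (X(l, y) = 8 + ((0 + y)/(0 - 1))/2 = 8 + (y/(-1))/2 = 8 + (y*(-1))/2 = 8 + (-y)/2 = 8 - y/2)
K(z) = -4 - 17*z/16 (K(z) = -((z + z) + (8 - z/(2*(-4))))/2 = -(2*z + (8 - z*(-1)/(2*4)))/2 = -(2*z + (8 - (-1)*z/8))/2 = -(2*z + (8 + z/8))/2 = -(8 + 17*z/8)/2 = -4 - 17*z/16)
-13683 + K(-112) = -13683 + (-4 - 17/16*(-112)) = -13683 + (-4 + 119) = -13683 + 115 = -13568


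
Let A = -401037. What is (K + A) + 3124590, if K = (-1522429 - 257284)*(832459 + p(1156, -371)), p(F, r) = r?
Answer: -1480875107191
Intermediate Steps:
K = -1480877830744 (K = (-1522429 - 257284)*(832459 - 371) = -1779713*832088 = -1480877830744)
(K + A) + 3124590 = (-1480877830744 - 401037) + 3124590 = -1480878231781 + 3124590 = -1480875107191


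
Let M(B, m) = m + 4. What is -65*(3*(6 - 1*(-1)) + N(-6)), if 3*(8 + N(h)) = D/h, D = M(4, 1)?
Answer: -14885/18 ≈ -826.94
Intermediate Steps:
M(B, m) = 4 + m
D = 5 (D = 4 + 1 = 5)
N(h) = -8 + 5/(3*h) (N(h) = -8 + (5/h)/3 = -8 + 5/(3*h))
-65*(3*(6 - 1*(-1)) + N(-6)) = -65*(3*(6 - 1*(-1)) + (-8 + (5/3)/(-6))) = -65*(3*(6 + 1) + (-8 + (5/3)*(-⅙))) = -65*(3*7 + (-8 - 5/18)) = -65*(21 - 149/18) = -65*229/18 = -14885/18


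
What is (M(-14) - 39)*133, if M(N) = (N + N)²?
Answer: 99085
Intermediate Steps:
M(N) = 4*N² (M(N) = (2*N)² = 4*N²)
(M(-14) - 39)*133 = (4*(-14)² - 39)*133 = (4*196 - 39)*133 = (784 - 39)*133 = 745*133 = 99085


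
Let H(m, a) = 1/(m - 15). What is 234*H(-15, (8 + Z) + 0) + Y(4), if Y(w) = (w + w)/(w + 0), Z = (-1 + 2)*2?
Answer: -29/5 ≈ -5.8000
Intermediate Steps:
Z = 2 (Z = 1*2 = 2)
H(m, a) = 1/(-15 + m)
Y(w) = 2 (Y(w) = (2*w)/w = 2)
234*H(-15, (8 + Z) + 0) + Y(4) = 234/(-15 - 15) + 2 = 234/(-30) + 2 = 234*(-1/30) + 2 = -39/5 + 2 = -29/5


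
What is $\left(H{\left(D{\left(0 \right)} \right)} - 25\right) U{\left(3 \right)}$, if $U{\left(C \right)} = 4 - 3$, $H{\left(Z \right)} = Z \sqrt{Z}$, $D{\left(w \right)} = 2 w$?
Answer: $-25$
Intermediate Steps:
$H{\left(Z \right)} = Z^{\frac{3}{2}}$
$U{\left(C \right)} = 1$
$\left(H{\left(D{\left(0 \right)} \right)} - 25\right) U{\left(3 \right)} = \left(\left(2 \cdot 0\right)^{\frac{3}{2}} - 25\right) 1 = \left(0^{\frac{3}{2}} - 25\right) 1 = \left(0 - 25\right) 1 = \left(-25\right) 1 = -25$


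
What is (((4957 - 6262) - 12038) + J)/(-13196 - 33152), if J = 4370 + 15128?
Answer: -6155/46348 ≈ -0.13280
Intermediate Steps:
J = 19498
(((4957 - 6262) - 12038) + J)/(-13196 - 33152) = (((4957 - 6262) - 12038) + 19498)/(-13196 - 33152) = ((-1305 - 12038) + 19498)/(-46348) = (-13343 + 19498)*(-1/46348) = 6155*(-1/46348) = -6155/46348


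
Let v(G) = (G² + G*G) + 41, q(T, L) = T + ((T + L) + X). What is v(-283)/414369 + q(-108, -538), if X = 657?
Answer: -40033574/414369 ≈ -96.613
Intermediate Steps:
q(T, L) = 657 + L + 2*T (q(T, L) = T + ((T + L) + 657) = T + ((L + T) + 657) = T + (657 + L + T) = 657 + L + 2*T)
v(G) = 41 + 2*G² (v(G) = (G² + G²) + 41 = 2*G² + 41 = 41 + 2*G²)
v(-283)/414369 + q(-108, -538) = (41 + 2*(-283)²)/414369 + (657 - 538 + 2*(-108)) = (41 + 2*80089)*(1/414369) + (657 - 538 - 216) = (41 + 160178)*(1/414369) - 97 = 160219*(1/414369) - 97 = 160219/414369 - 97 = -40033574/414369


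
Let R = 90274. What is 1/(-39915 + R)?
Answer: 1/50359 ≈ 1.9857e-5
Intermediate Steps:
1/(-39915 + R) = 1/(-39915 + 90274) = 1/50359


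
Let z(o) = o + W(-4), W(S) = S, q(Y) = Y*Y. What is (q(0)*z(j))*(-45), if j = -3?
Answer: 0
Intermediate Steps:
q(Y) = Y**2
z(o) = -4 + o (z(o) = o - 4 = -4 + o)
(q(0)*z(j))*(-45) = (0**2*(-4 - 3))*(-45) = (0*(-7))*(-45) = 0*(-45) = 0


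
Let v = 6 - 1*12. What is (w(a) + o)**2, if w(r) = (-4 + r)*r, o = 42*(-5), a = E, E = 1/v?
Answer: 56776225/1296 ≈ 43809.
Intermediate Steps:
v = -6 (v = 6 - 12 = -6)
E = -1/6 (E = 1/(-6) = -1/6 ≈ -0.16667)
a = -1/6 ≈ -0.16667
o = -210
w(r) = r*(-4 + r)
(w(a) + o)**2 = (-(-4 - 1/6)/6 - 210)**2 = (-1/6*(-25/6) - 210)**2 = (25/36 - 210)**2 = (-7535/36)**2 = 56776225/1296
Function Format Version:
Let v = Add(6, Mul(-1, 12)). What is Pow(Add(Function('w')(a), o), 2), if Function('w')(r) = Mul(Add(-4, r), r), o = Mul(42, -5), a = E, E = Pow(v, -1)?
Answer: Rational(56776225, 1296) ≈ 43809.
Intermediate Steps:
v = -6 (v = Add(6, -12) = -6)
E = Rational(-1, 6) (E = Pow(-6, -1) = Rational(-1, 6) ≈ -0.16667)
a = Rational(-1, 6) ≈ -0.16667
o = -210
Function('w')(r) = Mul(r, Add(-4, r))
Pow(Add(Function('w')(a), o), 2) = Pow(Add(Mul(Rational(-1, 6), Add(-4, Rational(-1, 6))), -210), 2) = Pow(Add(Mul(Rational(-1, 6), Rational(-25, 6)), -210), 2) = Pow(Add(Rational(25, 36), -210), 2) = Pow(Rational(-7535, 36), 2) = Rational(56776225, 1296)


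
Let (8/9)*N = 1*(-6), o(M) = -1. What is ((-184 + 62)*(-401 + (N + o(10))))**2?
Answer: 9947070225/4 ≈ 2.4868e+9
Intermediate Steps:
N = -27/4 (N = 9*(1*(-6))/8 = (9/8)*(-6) = -27/4 ≈ -6.7500)
((-184 + 62)*(-401 + (N + o(10))))**2 = ((-184 + 62)*(-401 + (-27/4 - 1)))**2 = (-122*(-401 - 31/4))**2 = (-122*(-1635/4))**2 = (99735/2)**2 = 9947070225/4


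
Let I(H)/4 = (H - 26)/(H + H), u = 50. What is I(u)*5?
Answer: 24/5 ≈ 4.8000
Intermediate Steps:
I(H) = 2*(-26 + H)/H (I(H) = 4*((H - 26)/(H + H)) = 4*((-26 + H)/((2*H))) = 4*((-26 + H)*(1/(2*H))) = 4*((-26 + H)/(2*H)) = 2*(-26 + H)/H)
I(u)*5 = (2 - 52/50)*5 = (2 - 52*1/50)*5 = (2 - 26/25)*5 = (24/25)*5 = 24/5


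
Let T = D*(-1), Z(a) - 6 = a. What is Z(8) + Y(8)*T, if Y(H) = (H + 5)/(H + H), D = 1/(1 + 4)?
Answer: 1107/80 ≈ 13.837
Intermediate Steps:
D = 1/5 ≈ 0.20000
Z(a) = 6 + a
T = -1/5 (T = (1/5)*(-1) = -1/5 ≈ -0.20000)
Y(H) = (5 + H)/(2*H) (Y(H) = (5 + H)/((2*H)) = (5 + H)*(1/(2*H)) = (5 + H)/(2*H))
Z(8) + Y(8)*T = (6 + 8) + ((1/2)*(5 + 8)/8)*(-1/5) = 14 + ((1/2)*(1/8)*13)*(-1/5) = 14 + (13/16)*(-1/5) = 14 - 13/80 = 1107/80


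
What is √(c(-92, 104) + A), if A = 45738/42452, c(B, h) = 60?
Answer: √27518001954/21226 ≈ 7.8152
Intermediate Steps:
A = 22869/21226 (A = 45738*(1/42452) = 22869/21226 ≈ 1.0774)
√(c(-92, 104) + A) = √(60 + 22869/21226) = √(1296429/21226) = √27518001954/21226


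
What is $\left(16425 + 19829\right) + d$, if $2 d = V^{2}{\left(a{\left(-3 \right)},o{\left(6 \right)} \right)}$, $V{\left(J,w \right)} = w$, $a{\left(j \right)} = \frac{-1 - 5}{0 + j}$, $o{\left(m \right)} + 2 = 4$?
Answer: $36256$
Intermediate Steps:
$o{\left(m \right)} = 2$ ($o{\left(m \right)} = -2 + 4 = 2$)
$a{\left(j \right)} = - \frac{6}{j}$
$d = 2$ ($d = \frac{2^{2}}{2} = \frac{1}{2} \cdot 4 = 2$)
$\left(16425 + 19829\right) + d = \left(16425 + 19829\right) + 2 = 36254 + 2 = 36256$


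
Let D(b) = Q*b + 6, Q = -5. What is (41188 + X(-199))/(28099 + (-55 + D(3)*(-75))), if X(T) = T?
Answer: 13663/9573 ≈ 1.4272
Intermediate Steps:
D(b) = 6 - 5*b (D(b) = -5*b + 6 = 6 - 5*b)
(41188 + X(-199))/(28099 + (-55 + D(3)*(-75))) = (41188 - 199)/(28099 + (-55 + (6 - 5*3)*(-75))) = 40989/(28099 + (-55 + (6 - 15)*(-75))) = 40989/(28099 + (-55 - 9*(-75))) = 40989/(28099 + (-55 + 675)) = 40989/(28099 + 620) = 40989/28719 = 40989*(1/28719) = 13663/9573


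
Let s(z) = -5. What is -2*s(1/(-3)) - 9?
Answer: 1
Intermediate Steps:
-2*s(1/(-3)) - 9 = -2*(-5) - 9 = 10 - 9 = 1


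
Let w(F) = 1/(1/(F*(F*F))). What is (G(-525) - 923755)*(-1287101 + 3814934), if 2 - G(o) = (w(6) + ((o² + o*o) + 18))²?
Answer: -768803819117908497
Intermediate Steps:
w(F) = F³ (w(F) = 1/(1/(F*F²)) = 1/(1/(F³)) = 1/(F⁻³) = F³)
G(o) = 2 - (234 + 2*o²)² (G(o) = 2 - (6³ + ((o² + o*o) + 18))² = 2 - (216 + ((o² + o²) + 18))² = 2 - (216 + (2*o² + 18))² = 2 - (216 + (18 + 2*o²))² = 2 - (234 + 2*o²)²)
(G(-525) - 923755)*(-1287101 + 3814934) = ((2 - 4*(117 + (-525)²)²) - 923755)*(-1287101 + 3814934) = ((2 - 4*(117 + 275625)²) - 923755)*2527833 = ((2 - 4*275742²) - 923755)*2527833 = ((2 - 4*76033650564) - 923755)*2527833 = ((2 - 304134602256) - 923755)*2527833 = (-304134602254 - 923755)*2527833 = -304135526009*2527833 = -768803819117908497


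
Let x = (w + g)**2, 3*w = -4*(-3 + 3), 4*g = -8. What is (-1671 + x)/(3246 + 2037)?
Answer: -1667/5283 ≈ -0.31554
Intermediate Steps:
g = -2 (g = (1/4)*(-8) = -2)
w = 0 (w = (-4*(-3 + 3))/3 = (-4*0)/3 = (1/3)*0 = 0)
x = 4 (x = (0 - 2)**2 = (-2)**2 = 4)
(-1671 + x)/(3246 + 2037) = (-1671 + 4)/(3246 + 2037) = -1667/5283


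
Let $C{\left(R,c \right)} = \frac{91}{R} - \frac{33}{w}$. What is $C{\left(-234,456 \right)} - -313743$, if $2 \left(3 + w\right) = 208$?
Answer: $\frac{570383473}{1818} \approx 3.1374 \cdot 10^{5}$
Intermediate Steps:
$w = 101$ ($w = -3 + \frac{1}{2} \cdot 208 = -3 + 104 = 101$)
$C{\left(R,c \right)} = - \frac{33}{101} + \frac{91}{R}$ ($C{\left(R,c \right)} = \frac{91}{R} - \frac{33}{101} = - \frac{33}{101} + \frac{91}{R}$)
$C{\left(-234,456 \right)} - -313743 = \left(- \frac{33}{101} + \frac{91}{-234}\right) - -313743 = \left(- \frac{33}{101} + 91 \left(- \frac{1}{234}\right)\right) + 313743 = \left(- \frac{33}{101} - \frac{7}{18}\right) + 313743 = - \frac{1301}{1818} + 313743 = \frac{570383473}{1818}$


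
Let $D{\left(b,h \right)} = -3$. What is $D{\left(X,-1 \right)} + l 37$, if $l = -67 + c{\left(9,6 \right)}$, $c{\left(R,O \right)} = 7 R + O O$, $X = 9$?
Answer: $1181$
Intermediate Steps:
$c{\left(R,O \right)} = O^{2} + 7 R$ ($c{\left(R,O \right)} = 7 R + O^{2} = O^{2} + 7 R$)
$l = 32$ ($l = -67 + \left(6^{2} + 7 \cdot 9\right) = -67 + \left(36 + 63\right) = -67 + 99 = 32$)
$D{\left(X,-1 \right)} + l 37 = -3 + 32 \cdot 37 = -3 + 1184 = 1181$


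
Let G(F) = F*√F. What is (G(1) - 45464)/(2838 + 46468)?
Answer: -45463/49306 ≈ -0.92206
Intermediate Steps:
G(F) = F^(3/2)
(G(1) - 45464)/(2838 + 46468) = (1^(3/2) - 45464)/(2838 + 46468) = (1 - 45464)/49306 = -45463*1/49306 = -45463/49306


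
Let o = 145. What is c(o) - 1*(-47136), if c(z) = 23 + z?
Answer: 47304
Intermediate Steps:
c(o) - 1*(-47136) = (23 + 145) - 1*(-47136) = 168 + 47136 = 47304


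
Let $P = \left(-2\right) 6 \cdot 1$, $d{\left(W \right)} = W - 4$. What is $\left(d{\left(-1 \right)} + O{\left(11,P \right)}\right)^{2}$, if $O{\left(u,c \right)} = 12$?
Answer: $49$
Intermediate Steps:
$d{\left(W \right)} = -4 + W$ ($d{\left(W \right)} = W - 4 = -4 + W$)
$P = -12$ ($P = \left(-12\right) 1 = -12$)
$\left(d{\left(-1 \right)} + O{\left(11,P \right)}\right)^{2} = \left(\left(-4 - 1\right) + 12\right)^{2} = \left(-5 + 12\right)^{2} = 7^{2} = 49$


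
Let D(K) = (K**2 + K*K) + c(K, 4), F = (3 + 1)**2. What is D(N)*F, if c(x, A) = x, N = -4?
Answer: 448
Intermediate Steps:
F = 16 (F = 4**2 = 16)
D(K) = K + 2*K**2 (D(K) = (K**2 + K*K) + K = (K**2 + K**2) + K = 2*K**2 + K = K + 2*K**2)
D(N)*F = -4*(1 + 2*(-4))*16 = -4*(1 - 8)*16 = -4*(-7)*16 = 28*16 = 448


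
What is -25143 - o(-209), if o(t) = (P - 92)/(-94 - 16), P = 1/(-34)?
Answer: -94037949/3740 ≈ -25144.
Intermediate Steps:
P = -1/34 ≈ -0.029412
o(t) = 3129/3740 (o(t) = (-1/34 - 92)/(-94 - 16) = -3129/34/(-110) = -3129/34*(-1/110) = 3129/3740)
-25143 - o(-209) = -25143 - 1*3129/3740 = -25143 - 3129/3740 = -94037949/3740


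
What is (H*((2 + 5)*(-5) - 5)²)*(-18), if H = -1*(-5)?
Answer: -144000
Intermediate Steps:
H = 5
(H*((2 + 5)*(-5) - 5)²)*(-18) = (5*((2 + 5)*(-5) - 5)²)*(-18) = (5*(7*(-5) - 5)²)*(-18) = (5*(-35 - 5)²)*(-18) = (5*(-40)²)*(-18) = (5*1600)*(-18) = 8000*(-18) = -144000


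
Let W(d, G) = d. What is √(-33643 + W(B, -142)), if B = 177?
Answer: I*√33466 ≈ 182.94*I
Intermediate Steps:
√(-33643 + W(B, -142)) = √(-33643 + 177) = √(-33466) = I*√33466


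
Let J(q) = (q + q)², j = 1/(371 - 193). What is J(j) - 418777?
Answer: -3317132616/7921 ≈ -4.1878e+5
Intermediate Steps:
j = 1/178 ≈ 0.0056180
J(q) = 4*q² (J(q) = (2*q)² = 4*q²)
J(j) - 418777 = 4*(1/178)² - 418777 = 4*(1/31684) - 418777 = 1/7921 - 418777 = -3317132616/7921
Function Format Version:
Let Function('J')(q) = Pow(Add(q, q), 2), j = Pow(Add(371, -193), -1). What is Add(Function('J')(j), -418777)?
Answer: Rational(-3317132616, 7921) ≈ -4.1878e+5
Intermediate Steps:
j = Rational(1, 178) (j = Pow(178, -1) = Rational(1, 178) ≈ 0.0056180)
Function('J')(q) = Mul(4, Pow(q, 2)) (Function('J')(q) = Pow(Mul(2, q), 2) = Mul(4, Pow(q, 2)))
Add(Function('J')(j), -418777) = Add(Mul(4, Pow(Rational(1, 178), 2)), -418777) = Add(Mul(4, Rational(1, 31684)), -418777) = Add(Rational(1, 7921), -418777) = Rational(-3317132616, 7921)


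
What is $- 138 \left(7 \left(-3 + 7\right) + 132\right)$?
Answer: $-22080$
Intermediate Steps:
$- 138 \left(7 \left(-3 + 7\right) + 132\right) = - 138 \left(7 \cdot 4 + 132\right) = - 138 \left(28 + 132\right) = \left(-138\right) 160 = -22080$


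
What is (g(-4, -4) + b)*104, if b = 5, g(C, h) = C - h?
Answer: 520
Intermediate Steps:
(g(-4, -4) + b)*104 = ((-4 - 1*(-4)) + 5)*104 = ((-4 + 4) + 5)*104 = (0 + 5)*104 = 5*104 = 520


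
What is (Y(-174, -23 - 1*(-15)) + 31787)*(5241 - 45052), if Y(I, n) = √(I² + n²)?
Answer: -1265472257 - 79622*√7585 ≈ -1.2724e+9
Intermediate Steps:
(Y(-174, -23 - 1*(-15)) + 31787)*(5241 - 45052) = (√((-174)² + (-23 - 1*(-15))²) + 31787)*(5241 - 45052) = (√(30276 + (-23 + 15)²) + 31787)*(-39811) = (√(30276 + (-8)²) + 31787)*(-39811) = (√(30276 + 64) + 31787)*(-39811) = (√30340 + 31787)*(-39811) = (2*√7585 + 31787)*(-39811) = (31787 + 2*√7585)*(-39811) = -1265472257 - 79622*√7585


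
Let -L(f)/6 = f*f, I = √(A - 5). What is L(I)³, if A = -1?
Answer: 46656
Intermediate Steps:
I = I*√6 (I = √(-1 - 5) = √(-6) = I*√6 ≈ 2.4495*I)
L(f) = -6*f² (L(f) = -6*f*f = -6*f²)
L(I)³ = (-6*(I*√6)²)³ = (-6*(-6))³ = 36³ = 46656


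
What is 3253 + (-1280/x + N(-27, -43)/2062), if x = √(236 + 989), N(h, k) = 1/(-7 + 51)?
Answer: 2042740927/635096 ≈ 3216.4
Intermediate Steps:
N(h, k) = 1/44
x = 35 (x = √1225 = 35)
3253 + (-1280/x + N(-27, -43)/2062) = 3253 + (-1280/35 + (1/44)/2062) = 3253 + (-1280*1/35 + (1/44)*(1/2062)) = 3253 + (-256/7 + 1/90728) = 3253 - 23226361/635096 = 2042740927/635096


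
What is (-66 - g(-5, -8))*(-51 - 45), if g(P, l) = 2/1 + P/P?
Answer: 6624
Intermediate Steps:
g(P, l) = 3 (g(P, l) = 2*1 + 1 = 2 + 1 = 3)
(-66 - g(-5, -8))*(-51 - 45) = (-66 - 1*3)*(-51 - 45) = (-66 - 3)*(-96) = -69*(-96) = 6624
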